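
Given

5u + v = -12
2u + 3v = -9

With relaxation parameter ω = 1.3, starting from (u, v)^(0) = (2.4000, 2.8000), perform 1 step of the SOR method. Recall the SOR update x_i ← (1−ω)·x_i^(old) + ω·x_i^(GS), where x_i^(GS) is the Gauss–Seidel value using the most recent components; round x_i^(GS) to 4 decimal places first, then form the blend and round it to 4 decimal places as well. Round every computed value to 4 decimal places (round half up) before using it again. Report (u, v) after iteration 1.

Iteration 1:
  u: GS value = (-12 - (1)·2.8000) / (5) = -2.9600;  u ← (1−ω)·2.4000 + ω·-2.9600 = -4.5680
  v: GS value = (-9 - (2)·-4.5680) / (3) = 0.0453;  v ← (1−ω)·2.8000 + ω·0.0453 = -0.7811

(-4.5680, -0.7811)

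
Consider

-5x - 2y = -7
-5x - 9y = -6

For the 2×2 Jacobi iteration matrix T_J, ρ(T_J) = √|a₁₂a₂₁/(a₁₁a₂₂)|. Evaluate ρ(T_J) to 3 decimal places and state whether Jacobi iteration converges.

0.471

a₁₂a₂₁/(a₁₁a₂₂) = (-2)·(-5) / ((-5)·(-9)) = 0.222222
ρ = √|0.222222| = √0.222222 = 0.471
ρ < 1, so Jacobi converges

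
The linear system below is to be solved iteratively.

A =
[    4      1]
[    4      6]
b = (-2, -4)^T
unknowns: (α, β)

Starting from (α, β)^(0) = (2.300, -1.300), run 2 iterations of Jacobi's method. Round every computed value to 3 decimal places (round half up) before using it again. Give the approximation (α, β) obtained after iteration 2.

(0.050, -0.550)

Iteration 1:
  α = (-2 - (1)·-1.300) / (4) = -0.175
  β = (-4 - (4)·2.300) / (6) = -2.200
Iteration 2:
  α = (-2 - (1)·-2.200) / (4) = 0.050
  β = (-4 - (4)·-0.175) / (6) = -0.550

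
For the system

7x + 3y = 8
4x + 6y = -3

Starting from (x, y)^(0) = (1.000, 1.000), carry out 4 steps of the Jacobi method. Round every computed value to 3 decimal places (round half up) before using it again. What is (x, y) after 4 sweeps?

Iteration 1:
  x = (8 - (3)·1.000) / (7) = 0.714
  y = (-3 - (4)·1.000) / (6) = -1.167
Iteration 2:
  x = (8 - (3)·-1.167) / (7) = 1.643
  y = (-3 - (4)·0.714) / (6) = -0.976
Iteration 3:
  x = (8 - (3)·-0.976) / (7) = 1.561
  y = (-3 - (4)·1.643) / (6) = -1.595
Iteration 4:
  x = (8 - (3)·-1.595) / (7) = 1.826
  y = (-3 - (4)·1.561) / (6) = -1.541

(1.826, -1.541)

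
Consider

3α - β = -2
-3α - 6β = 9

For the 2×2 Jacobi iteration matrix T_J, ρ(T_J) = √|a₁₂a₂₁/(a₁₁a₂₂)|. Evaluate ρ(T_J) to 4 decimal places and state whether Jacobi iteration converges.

0.4082

a₁₂a₂₁/(a₁₁a₂₂) = (-1)·(-3) / ((3)·(-6)) = -0.166667
ρ = √|-0.166667| = √0.166667 = 0.4082
ρ < 1, so Jacobi converges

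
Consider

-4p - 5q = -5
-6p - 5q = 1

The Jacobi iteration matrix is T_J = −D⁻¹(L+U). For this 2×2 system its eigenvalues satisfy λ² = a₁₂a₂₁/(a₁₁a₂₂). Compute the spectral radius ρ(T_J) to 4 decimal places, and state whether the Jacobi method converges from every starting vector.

1.2247

a₁₂a₂₁/(a₁₁a₂₂) = (-5)·(-6) / ((-4)·(-5)) = 1.500000
ρ = √|1.500000| = √1.500000 = 1.2247
ρ > 1, so Jacobi diverges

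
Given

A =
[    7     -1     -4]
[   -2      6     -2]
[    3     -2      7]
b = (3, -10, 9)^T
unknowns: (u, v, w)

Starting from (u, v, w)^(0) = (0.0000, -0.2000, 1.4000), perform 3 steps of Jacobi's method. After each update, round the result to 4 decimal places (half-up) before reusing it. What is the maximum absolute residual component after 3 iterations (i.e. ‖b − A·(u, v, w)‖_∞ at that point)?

Iteration 1:
  u = (3 - (-1)·-0.2000 - (-4)·1.4000) / (7) = 1.2000
  v = (-10 - (-2)·0.0000 - (-2)·1.4000) / (6) = -1.2000
  w = (9 - (3)·0.0000 - (-2)·-0.2000) / (7) = 1.2286
Iteration 2:
  u = (3 - (-1)·-1.2000 - (-4)·1.2286) / (7) = 0.9592
  v = (-10 - (-2)·1.2000 - (-2)·1.2286) / (6) = -0.8571
  w = (9 - (3)·1.2000 - (-2)·-1.2000) / (7) = 0.4286
Iteration 3:
  u = (3 - (-1)·-0.8571 - (-4)·0.4286) / (7) = 0.5510
  v = (-10 - (-2)·0.9592 - (-2)·0.4286) / (6) = -1.2041
  w = (9 - (3)·0.9592 - (-2)·-0.8571) / (7) = 0.6297
Residual b − A·x = (0.4577, -0.4140, 0.5309); ∞-norm = 0.5309

0.5309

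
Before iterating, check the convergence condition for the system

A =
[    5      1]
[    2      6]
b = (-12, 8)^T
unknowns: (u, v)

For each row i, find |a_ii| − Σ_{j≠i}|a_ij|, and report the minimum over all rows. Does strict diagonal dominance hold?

row 1: |5| − (1) = 4
row 2: |6| − (2) = 4
minimum over rows = 4 → strictly diagonally dominant (convergence guaranteed)

4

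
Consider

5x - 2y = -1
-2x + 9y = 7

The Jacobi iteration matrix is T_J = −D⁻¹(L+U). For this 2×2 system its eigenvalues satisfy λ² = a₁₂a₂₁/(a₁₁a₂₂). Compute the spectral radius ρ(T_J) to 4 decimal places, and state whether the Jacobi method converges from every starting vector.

0.2981

a₁₂a₂₁/(a₁₁a₂₂) = (-2)·(-2) / ((5)·(9)) = 0.088889
ρ = √|0.088889| = √0.088889 = 0.2981
ρ < 1, so Jacobi converges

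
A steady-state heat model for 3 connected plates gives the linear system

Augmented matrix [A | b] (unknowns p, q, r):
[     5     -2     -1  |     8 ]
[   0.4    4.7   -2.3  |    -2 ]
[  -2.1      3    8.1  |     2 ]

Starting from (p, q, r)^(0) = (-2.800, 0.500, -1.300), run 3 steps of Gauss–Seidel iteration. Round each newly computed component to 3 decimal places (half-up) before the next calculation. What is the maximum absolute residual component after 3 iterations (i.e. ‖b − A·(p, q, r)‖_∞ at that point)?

Iteration 1:
  p = (8 - (-2)·0.500 - (-1)·-1.300) / (5) = 1.540
  q = (-2 - (0.4)·1.540 - (-2.3)·-1.300) / (4.7) = -1.193
  r = (2 - (-2.1)·1.540 - (3)·-1.193) / (8.1) = 1.088
Iteration 2:
  p = (8 - (-2)·-1.193 - (-1)·1.088) / (5) = 1.340
  q = (-2 - (0.4)·1.340 - (-2.3)·1.088) / (4.7) = -0.007
  r = (2 - (-2.1)·1.340 - (3)·-0.007) / (8.1) = 0.597
Iteration 3:
  p = (8 - (-2)·-0.007 - (-1)·0.597) / (5) = 1.717
  q = (-2 - (0.4)·1.717 - (-2.3)·0.597) / (4.7) = -0.280
  r = (2 - (-2.1)·1.717 - (3)·-0.280) / (8.1) = 0.796
Residual b − A·x = (-0.349, 0.460, -0.002); ∞-norm = 0.460

0.460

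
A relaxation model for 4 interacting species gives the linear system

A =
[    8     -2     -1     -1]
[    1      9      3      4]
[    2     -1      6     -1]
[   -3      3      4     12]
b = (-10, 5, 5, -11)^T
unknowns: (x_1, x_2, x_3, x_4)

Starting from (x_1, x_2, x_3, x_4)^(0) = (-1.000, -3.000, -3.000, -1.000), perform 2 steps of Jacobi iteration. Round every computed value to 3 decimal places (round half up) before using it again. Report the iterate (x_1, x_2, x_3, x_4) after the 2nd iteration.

Iteration 1:
  x_1 = (-10 - (-2)·-3.000 - (-1)·-3.000 - (-1)·-1.000) / (8) = -2.500
  x_2 = (5 - (1)·-1.000 - (3)·-3.000 - (4)·-1.000) / (9) = 2.111
  x_3 = (5 - (2)·-1.000 - (-1)·-3.000 - (-1)·-1.000) / (6) = 0.500
  x_4 = (-11 - (-3)·-1.000 - (3)·-3.000 - (4)·-3.000) / (12) = 0.583
Iteration 2:
  x_1 = (-10 - (-2)·2.111 - (-1)·0.500 - (-1)·0.583) / (8) = -0.587
  x_2 = (5 - (1)·-2.500 - (3)·0.500 - (4)·0.583) / (9) = 0.408
  x_3 = (5 - (2)·-2.500 - (-1)·2.111 - (-1)·0.583) / (6) = 2.116
  x_4 = (-11 - (-3)·-2.500 - (3)·2.111 - (4)·0.500) / (12) = -2.236

(-0.587, 0.408, 2.116, -2.236)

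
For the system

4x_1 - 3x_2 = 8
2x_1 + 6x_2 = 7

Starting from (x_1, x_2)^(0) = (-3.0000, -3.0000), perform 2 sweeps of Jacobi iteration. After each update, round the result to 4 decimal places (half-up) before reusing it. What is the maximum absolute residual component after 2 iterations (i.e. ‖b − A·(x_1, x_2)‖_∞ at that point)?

7.7500

Iteration 1:
  x_1 = (8 - (-3)·-3.0000) / (4) = -0.2500
  x_2 = (7 - (2)·-3.0000) / (6) = 2.1667
Iteration 2:
  x_1 = (8 - (-3)·2.1667) / (4) = 3.6250
  x_2 = (7 - (2)·-0.2500) / (6) = 1.2500
Residual b − A·x = (-2.7500, -7.7500); ∞-norm = 7.7500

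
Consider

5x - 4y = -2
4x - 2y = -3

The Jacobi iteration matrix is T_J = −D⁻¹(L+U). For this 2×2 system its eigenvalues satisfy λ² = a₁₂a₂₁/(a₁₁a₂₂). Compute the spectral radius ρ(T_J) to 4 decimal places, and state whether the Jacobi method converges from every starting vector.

a₁₂a₂₁/(a₁₁a₂₂) = (-4)·(4) / ((5)·(-2)) = 1.600000
ρ = √|1.600000| = √1.600000 = 1.2649
ρ > 1, so Jacobi diverges

1.2649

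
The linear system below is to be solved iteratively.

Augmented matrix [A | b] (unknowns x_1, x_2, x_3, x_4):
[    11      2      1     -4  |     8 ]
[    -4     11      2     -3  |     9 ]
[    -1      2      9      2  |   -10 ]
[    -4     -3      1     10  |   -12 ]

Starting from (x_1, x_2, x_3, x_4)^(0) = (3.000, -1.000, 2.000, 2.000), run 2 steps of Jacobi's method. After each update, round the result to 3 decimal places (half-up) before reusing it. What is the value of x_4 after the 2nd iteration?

0.109

Iteration 1:
  x_1 = (8 - (2)·-1.000 - (1)·2.000 - (-4)·2.000) / (11) = 1.455
  x_2 = (9 - (-4)·3.000 - (2)·2.000 - (-3)·2.000) / (11) = 2.091
  x_3 = (-10 - (-1)·3.000 - (2)·-1.000 - (2)·2.000) / (9) = -1.000
  x_4 = (-12 - (-4)·3.000 - (-3)·-1.000 - (1)·2.000) / (10) = -0.500
Iteration 2:
  x_1 = (8 - (2)·2.091 - (1)·-1.000 - (-4)·-0.500) / (11) = 0.256
  x_2 = (9 - (-4)·1.455 - (2)·-1.000 - (-3)·-0.500) / (11) = 1.393
  x_3 = (-10 - (-1)·1.455 - (2)·2.091 - (2)·-0.500) / (9) = -1.303
  x_4 = (-12 - (-4)·1.455 - (-3)·2.091 - (1)·-1.000) / (10) = 0.109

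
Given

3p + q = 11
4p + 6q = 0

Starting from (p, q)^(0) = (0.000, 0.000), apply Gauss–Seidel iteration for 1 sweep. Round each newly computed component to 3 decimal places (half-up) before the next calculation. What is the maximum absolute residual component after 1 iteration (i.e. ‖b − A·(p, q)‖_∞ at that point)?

Iteration 1:
  p = (11 - (1)·0.000) / (3) = 3.667
  q = (0 - (4)·3.667) / (6) = -2.445
Residual b − A·x = (2.444, 0.002); ∞-norm = 2.444

2.444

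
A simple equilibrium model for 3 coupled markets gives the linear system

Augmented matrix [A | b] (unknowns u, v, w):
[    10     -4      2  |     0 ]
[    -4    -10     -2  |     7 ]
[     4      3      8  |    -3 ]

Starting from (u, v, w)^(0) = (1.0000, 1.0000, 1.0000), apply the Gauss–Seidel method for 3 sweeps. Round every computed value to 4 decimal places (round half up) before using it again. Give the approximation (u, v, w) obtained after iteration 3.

Iteration 1:
  u = (0 - (-4)·1.0000 - (2)·1.0000) / (10) = 0.2000
  v = (7 - (-4)·0.2000 - (-2)·1.0000) / (-10) = -0.9800
  w = (-3 - (4)·0.2000 - (3)·-0.9800) / (8) = -0.1075
Iteration 2:
  u = (0 - (-4)·-0.9800 - (2)·-0.1075) / (10) = -0.3705
  v = (7 - (-4)·-0.3705 - (-2)·-0.1075) / (-10) = -0.5303
  w = (-3 - (4)·-0.3705 - (3)·-0.5303) / (8) = 0.0091
Iteration 3:
  u = (0 - (-4)·-0.5303 - (2)·0.0091) / (10) = -0.2139
  v = (7 - (-4)·-0.2139 - (-2)·0.0091) / (-10) = -0.6163
  w = (-3 - (4)·-0.2139 - (3)·-0.6163) / (8) = -0.0369

(-0.2139, -0.6163, -0.0369)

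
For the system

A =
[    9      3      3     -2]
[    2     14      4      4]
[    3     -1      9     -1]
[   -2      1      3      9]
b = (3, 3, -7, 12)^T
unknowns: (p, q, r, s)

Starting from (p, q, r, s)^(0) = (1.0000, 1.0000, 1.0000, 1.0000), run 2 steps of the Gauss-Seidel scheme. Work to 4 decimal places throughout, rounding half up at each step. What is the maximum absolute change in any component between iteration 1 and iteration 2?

1.1294

Iteration 1:
  p = (3 - (3)·1.0000 - (3)·1.0000 - (-2)·1.0000) / (9) = -0.1111
  q = (3 - (2)·-0.1111 - (4)·1.0000 - (4)·1.0000) / (14) = -0.3413
  r = (-7 - (3)·-0.1111 - (-1)·-0.3413 - (-1)·1.0000) / (9) = -0.6676
  s = (12 - (-2)·-0.1111 - (1)·-0.3413 - (3)·-0.6676) / (9) = 1.5691
Iteration 2:
  p = (3 - (3)·-0.3413 - (3)·-0.6676 - (-2)·1.5691) / (9) = 1.0183
  q = (3 - (2)·1.0183 - (4)·-0.6676 - (4)·1.5691) / (14) = -0.1888
  r = (-7 - (3)·1.0183 - (-1)·-0.1888 - (-1)·1.5691) / (9) = -0.9638
  s = (12 - (-2)·1.0183 - (1)·-0.1888 - (3)·-0.9638) / (9) = 1.9019
Change: (1.1294, 0.1525, -0.2962, 0.3328) → max |·| = 1.1294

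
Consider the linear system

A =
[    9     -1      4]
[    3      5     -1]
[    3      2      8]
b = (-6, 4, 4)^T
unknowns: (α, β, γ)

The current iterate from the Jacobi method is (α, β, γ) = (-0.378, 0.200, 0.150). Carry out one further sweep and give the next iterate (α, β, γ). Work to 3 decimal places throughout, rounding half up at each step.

(-0.711, 1.057, 0.592)

One sweep:
  α = (-6 - (-1)·0.200 - (4)·0.150) / (9) = -0.711
  β = (4 - (3)·-0.378 - (-1)·0.150) / (5) = 1.057
  γ = (4 - (3)·-0.378 - (2)·0.200) / (8) = 0.592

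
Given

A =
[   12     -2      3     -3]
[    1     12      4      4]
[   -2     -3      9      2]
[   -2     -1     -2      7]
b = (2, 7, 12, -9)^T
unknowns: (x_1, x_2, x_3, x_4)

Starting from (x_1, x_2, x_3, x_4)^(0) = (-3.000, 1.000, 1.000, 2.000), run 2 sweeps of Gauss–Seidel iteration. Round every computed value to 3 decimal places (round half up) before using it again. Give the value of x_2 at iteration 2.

Iteration 1:
  x_1 = (2 - (-2)·1.000 - (3)·1.000 - (-3)·2.000) / (12) = 0.583
  x_2 = (7 - (1)·0.583 - (4)·1.000 - (4)·2.000) / (12) = -0.465
  x_3 = (12 - (-2)·0.583 - (-3)·-0.465 - (2)·2.000) / (9) = 0.863
  x_4 = (-9 - (-2)·0.583 - (-1)·-0.465 - (-2)·0.863) / (7) = -0.939
Iteration 2:
  x_1 = (2 - (-2)·-0.465 - (3)·0.863 - (-3)·-0.939) / (12) = -0.361
  x_2 = (7 - (1)·-0.361 - (4)·0.863 - (4)·-0.939) / (12) = 0.639
  x_3 = (12 - (-2)·-0.361 - (-3)·0.639 - (2)·-0.939) / (9) = 1.675
  x_4 = (-9 - (-2)·-0.361 - (-1)·0.639 - (-2)·1.675) / (7) = -0.819

0.639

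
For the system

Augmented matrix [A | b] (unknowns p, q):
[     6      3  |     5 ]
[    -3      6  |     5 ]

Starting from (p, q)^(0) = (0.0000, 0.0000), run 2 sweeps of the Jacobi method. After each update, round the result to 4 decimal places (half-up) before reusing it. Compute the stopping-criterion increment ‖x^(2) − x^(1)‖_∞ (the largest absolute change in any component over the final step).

Iteration 1:
  p = (5 - (3)·0.0000) / (6) = 0.8333
  q = (5 - (-3)·0.0000) / (6) = 0.8333
Iteration 2:
  p = (5 - (3)·0.8333) / (6) = 0.4167
  q = (5 - (-3)·0.8333) / (6) = 1.2500
Change: (-0.4166, 0.4167) → max |·| = 0.4167

0.4167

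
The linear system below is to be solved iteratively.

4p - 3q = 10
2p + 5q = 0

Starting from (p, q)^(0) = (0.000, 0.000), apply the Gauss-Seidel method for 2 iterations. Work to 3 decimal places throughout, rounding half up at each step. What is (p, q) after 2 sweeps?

Iteration 1:
  p = (10 - (-3)·0.000) / (4) = 2.500
  q = (0 - (2)·2.500) / (5) = -1.000
Iteration 2:
  p = (10 - (-3)·-1.000) / (4) = 1.750
  q = (0 - (2)·1.750) / (5) = -0.700

(1.750, -0.700)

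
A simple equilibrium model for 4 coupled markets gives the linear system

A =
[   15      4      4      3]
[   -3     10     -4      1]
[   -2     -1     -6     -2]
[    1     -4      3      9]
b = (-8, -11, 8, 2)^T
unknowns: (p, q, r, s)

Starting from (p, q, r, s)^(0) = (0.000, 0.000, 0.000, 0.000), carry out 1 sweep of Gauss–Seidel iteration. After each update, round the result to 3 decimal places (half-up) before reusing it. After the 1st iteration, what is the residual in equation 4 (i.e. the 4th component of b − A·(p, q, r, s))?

-0.002

Iteration 1:
  p = (-8 - (4)·0.000 - (4)·0.000 - (3)·0.000) / (15) = -0.533
  q = (-11 - (-3)·-0.533 - (-4)·0.000 - (1)·0.000) / (10) = -1.260
  r = (8 - (-2)·-0.533 - (-1)·-1.260 - (-2)·0.000) / (-6) = -0.946
  s = (2 - (1)·-0.533 - (-4)·-1.260 - (3)·-0.946) / (9) = 0.037
Residual b − A·x = (8.708, -3.820, 0.072, -0.002)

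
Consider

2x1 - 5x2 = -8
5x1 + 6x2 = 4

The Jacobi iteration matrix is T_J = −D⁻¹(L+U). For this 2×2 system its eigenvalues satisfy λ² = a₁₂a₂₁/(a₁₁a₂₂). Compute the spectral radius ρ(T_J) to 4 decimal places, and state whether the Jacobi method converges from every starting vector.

1.4434

a₁₂a₂₁/(a₁₁a₂₂) = (-5)·(5) / ((2)·(6)) = -2.083333
ρ = √|-2.083333| = √2.083333 = 1.4434
ρ > 1, so Jacobi diverges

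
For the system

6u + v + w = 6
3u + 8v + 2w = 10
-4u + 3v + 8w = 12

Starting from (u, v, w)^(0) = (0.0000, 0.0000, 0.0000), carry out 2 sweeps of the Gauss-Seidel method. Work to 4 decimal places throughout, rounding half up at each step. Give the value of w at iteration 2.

Iteration 1:
  u = (6 - (1)·0.0000 - (1)·0.0000) / (6) = 1.0000
  v = (10 - (3)·1.0000 - (2)·0.0000) / (8) = 0.8750
  w = (12 - (-4)·1.0000 - (3)·0.8750) / (8) = 1.6719
Iteration 2:
  u = (6 - (1)·0.8750 - (1)·1.6719) / (6) = 0.5755
  v = (10 - (3)·0.5755 - (2)·1.6719) / (8) = 0.6162
  w = (12 - (-4)·0.5755 - (3)·0.6162) / (8) = 1.5567

1.5567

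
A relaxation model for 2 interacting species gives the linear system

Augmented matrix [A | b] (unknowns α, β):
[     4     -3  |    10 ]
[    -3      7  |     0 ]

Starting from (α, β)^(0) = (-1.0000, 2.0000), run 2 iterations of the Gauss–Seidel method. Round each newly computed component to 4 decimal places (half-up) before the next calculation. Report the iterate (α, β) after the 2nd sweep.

Iteration 1:
  α = (10 - (-3)·2.0000) / (4) = 4.0000
  β = (0 - (-3)·4.0000) / (7) = 1.7143
Iteration 2:
  α = (10 - (-3)·1.7143) / (4) = 3.7857
  β = (0 - (-3)·3.7857) / (7) = 1.6224

(3.7857, 1.6224)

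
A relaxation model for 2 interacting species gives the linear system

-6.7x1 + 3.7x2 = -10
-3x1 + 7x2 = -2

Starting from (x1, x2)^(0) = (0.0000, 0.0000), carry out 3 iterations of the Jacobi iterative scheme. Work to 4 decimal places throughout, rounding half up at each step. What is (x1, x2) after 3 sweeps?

(1.6880, 0.2863)

Iteration 1:
  x1 = (-10 - (3.7)·0.0000) / (-6.7) = 1.4925
  x2 = (-2 - (-3)·0.0000) / (7) = -0.2857
Iteration 2:
  x1 = (-10 - (3.7)·-0.2857) / (-6.7) = 1.3348
  x2 = (-2 - (-3)·1.4925) / (7) = 0.3539
Iteration 3:
  x1 = (-10 - (3.7)·0.3539) / (-6.7) = 1.6880
  x2 = (-2 - (-3)·1.3348) / (7) = 0.2863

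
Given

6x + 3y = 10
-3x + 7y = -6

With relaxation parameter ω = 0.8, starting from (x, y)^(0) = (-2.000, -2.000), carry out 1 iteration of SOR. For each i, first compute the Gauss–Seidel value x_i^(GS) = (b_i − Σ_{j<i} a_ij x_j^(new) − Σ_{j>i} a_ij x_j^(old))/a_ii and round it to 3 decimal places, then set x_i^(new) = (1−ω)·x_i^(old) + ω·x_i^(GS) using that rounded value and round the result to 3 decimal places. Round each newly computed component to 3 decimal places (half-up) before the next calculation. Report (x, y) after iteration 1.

Iteration 1:
  x: GS value = (10 - (3)·-2.000) / (6) = 2.667;  x ← (1−ω)·-2.000 + ω·2.667 = 1.734
  y: GS value = (-6 - (-3)·1.734) / (7) = -0.114;  y ← (1−ω)·-2.000 + ω·-0.114 = -0.491

(1.734, -0.491)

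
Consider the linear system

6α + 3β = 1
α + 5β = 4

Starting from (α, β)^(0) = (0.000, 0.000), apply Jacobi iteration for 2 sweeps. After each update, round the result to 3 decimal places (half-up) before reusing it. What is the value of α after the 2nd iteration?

Iteration 1:
  α = (1 - (3)·0.000) / (6) = 0.167
  β = (4 - (1)·0.000) / (5) = 0.800
Iteration 2:
  α = (1 - (3)·0.800) / (6) = -0.233
  β = (4 - (1)·0.167) / (5) = 0.767

-0.233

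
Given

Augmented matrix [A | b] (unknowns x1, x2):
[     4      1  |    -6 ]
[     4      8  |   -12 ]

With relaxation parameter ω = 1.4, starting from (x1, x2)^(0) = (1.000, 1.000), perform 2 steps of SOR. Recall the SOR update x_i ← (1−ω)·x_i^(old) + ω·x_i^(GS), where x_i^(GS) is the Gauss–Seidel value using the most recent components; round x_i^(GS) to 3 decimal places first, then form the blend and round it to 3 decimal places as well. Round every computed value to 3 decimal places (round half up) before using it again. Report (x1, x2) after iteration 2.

Iteration 1:
  x1: GS value = (-6 - (1)·1.000) / (4) = -1.750;  x1 ← (1−ω)·1.000 + ω·-1.750 = -2.850
  x2: GS value = (-12 - (4)·-2.850) / (8) = -0.075;  x2 ← (1−ω)·1.000 + ω·-0.075 = -0.505
Iteration 2:
  x1: GS value = (-6 - (1)·-0.505) / (4) = -1.374;  x1 ← (1−ω)·-2.850 + ω·-1.374 = -0.784
  x2: GS value = (-12 - (4)·-0.784) / (8) = -1.108;  x2 ← (1−ω)·-0.505 + ω·-1.108 = -1.349

(-0.784, -1.349)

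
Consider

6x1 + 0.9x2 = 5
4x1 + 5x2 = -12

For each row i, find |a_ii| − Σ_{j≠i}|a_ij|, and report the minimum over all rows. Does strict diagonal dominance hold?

row 1: |6| − (0.9) = 5.1
row 2: |5| − (4) = 1
minimum over rows = 1 → strictly diagonally dominant (convergence guaranteed)

1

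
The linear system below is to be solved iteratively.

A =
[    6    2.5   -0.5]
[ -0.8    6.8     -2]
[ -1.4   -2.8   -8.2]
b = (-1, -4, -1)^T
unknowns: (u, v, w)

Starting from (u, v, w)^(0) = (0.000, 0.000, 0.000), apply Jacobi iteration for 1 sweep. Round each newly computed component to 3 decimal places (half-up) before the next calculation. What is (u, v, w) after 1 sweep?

Iteration 1:
  u = (-1 - (2.5)·0.000 - (-0.5)·0.000) / (6) = -0.167
  v = (-4 - (-0.8)·0.000 - (-2)·0.000) / (6.8) = -0.588
  w = (-1 - (-1.4)·0.000 - (-2.8)·0.000) / (-8.2) = 0.122

(-0.167, -0.588, 0.122)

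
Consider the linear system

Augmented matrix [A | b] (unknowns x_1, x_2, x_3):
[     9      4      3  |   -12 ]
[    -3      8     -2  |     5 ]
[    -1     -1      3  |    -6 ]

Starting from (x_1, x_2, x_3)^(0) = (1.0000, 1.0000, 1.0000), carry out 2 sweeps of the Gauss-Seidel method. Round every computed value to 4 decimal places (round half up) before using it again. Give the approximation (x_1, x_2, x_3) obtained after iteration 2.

Iteration 1:
  x_1 = (-12 - (4)·1.0000 - (3)·1.0000) / (9) = -2.1111
  x_2 = (5 - (-3)·-2.1111 - (-2)·1.0000) / (8) = 0.0833
  x_3 = (-6 - (-1)·-2.1111 - (-1)·0.0833) / (3) = -2.6759
Iteration 2:
  x_1 = (-12 - (4)·0.0833 - (3)·-2.6759) / (9) = -0.4784
  x_2 = (5 - (-3)·-0.4784 - (-2)·-2.6759) / (8) = -0.2234
  x_3 = (-6 - (-1)·-0.4784 - (-1)·-0.2234) / (3) = -2.2339

(-0.4784, -0.2234, -2.2339)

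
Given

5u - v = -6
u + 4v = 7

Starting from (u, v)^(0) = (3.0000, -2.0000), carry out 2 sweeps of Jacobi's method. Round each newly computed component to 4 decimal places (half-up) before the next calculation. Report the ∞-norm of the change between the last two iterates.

Iteration 1:
  u = (-6 - (-1)·-2.0000) / (5) = -1.6000
  v = (7 - (1)·3.0000) / (4) = 1.0000
Iteration 2:
  u = (-6 - (-1)·1.0000) / (5) = -1.0000
  v = (7 - (1)·-1.6000) / (4) = 2.1500
Change: (0.6000, 1.1500) → max |·| = 1.1500

1.1500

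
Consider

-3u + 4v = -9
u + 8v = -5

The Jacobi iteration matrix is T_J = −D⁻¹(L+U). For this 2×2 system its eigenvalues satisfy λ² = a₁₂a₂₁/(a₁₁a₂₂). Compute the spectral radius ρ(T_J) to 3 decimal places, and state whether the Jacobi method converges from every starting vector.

a₁₂a₂₁/(a₁₁a₂₂) = (4)·(1) / ((-3)·(8)) = -0.166667
ρ = √|-0.166667| = √0.166667 = 0.408
ρ < 1, so Jacobi converges

0.408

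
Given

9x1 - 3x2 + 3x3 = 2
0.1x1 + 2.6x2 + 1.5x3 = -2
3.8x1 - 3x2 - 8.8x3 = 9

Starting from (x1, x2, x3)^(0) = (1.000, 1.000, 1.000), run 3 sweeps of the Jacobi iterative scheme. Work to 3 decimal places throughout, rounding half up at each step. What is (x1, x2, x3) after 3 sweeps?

(0.294, -0.509, -0.910)

Iteration 1:
  x1 = (2 - (-3)·1.000 - (3)·1.000) / (9) = 0.222
  x2 = (-2 - (0.1)·1.000 - (1.5)·1.000) / (2.6) = -1.385
  x3 = (9 - (3.8)·1.000 - (-3)·1.000) / (-8.8) = -0.932
Iteration 2:
  x1 = (2 - (-3)·-1.385 - (3)·-0.932) / (9) = 0.071
  x2 = (-2 - (0.1)·0.222 - (1.5)·-0.932) / (2.6) = -0.240
  x3 = (9 - (3.8)·0.222 - (-3)·-1.385) / (-8.8) = -0.455
Iteration 3:
  x1 = (2 - (-3)·-0.240 - (3)·-0.455) / (9) = 0.294
  x2 = (-2 - (0.1)·0.071 - (1.5)·-0.455) / (2.6) = -0.509
  x3 = (9 - (3.8)·0.071 - (-3)·-0.240) / (-8.8) = -0.910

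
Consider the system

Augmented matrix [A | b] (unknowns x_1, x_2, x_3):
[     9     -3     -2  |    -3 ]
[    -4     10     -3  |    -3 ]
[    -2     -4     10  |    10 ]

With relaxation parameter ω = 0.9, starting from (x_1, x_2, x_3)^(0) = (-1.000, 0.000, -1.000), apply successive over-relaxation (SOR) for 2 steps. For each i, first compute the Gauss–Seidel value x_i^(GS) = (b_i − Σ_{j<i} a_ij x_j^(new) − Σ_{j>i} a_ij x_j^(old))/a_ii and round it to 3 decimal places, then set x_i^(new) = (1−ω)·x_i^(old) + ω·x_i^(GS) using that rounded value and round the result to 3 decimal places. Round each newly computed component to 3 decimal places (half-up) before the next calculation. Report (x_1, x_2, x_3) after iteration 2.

(-0.503, -0.413, 0.703)

Iteration 1:
  x_1: GS value = (-3 - (-3)·0.000 - (-2)·-1.000) / (9) = -0.556;  x_1 ← (1−ω)·-1.000 + ω·-0.556 = -0.600
  x_2: GS value = (-3 - (-4)·-0.600 - (-3)·-1.000) / (10) = -0.840;  x_2 ← (1−ω)·0.000 + ω·-0.840 = -0.756
  x_3: GS value = (10 - (-2)·-0.600 - (-4)·-0.756) / (10) = 0.578;  x_3 ← (1−ω)·-1.000 + ω·0.578 = 0.420
Iteration 2:
  x_1: GS value = (-3 - (-3)·-0.756 - (-2)·0.420) / (9) = -0.492;  x_1 ← (1−ω)·-0.600 + ω·-0.492 = -0.503
  x_2: GS value = (-3 - (-4)·-0.503 - (-3)·0.420) / (10) = -0.375;  x_2 ← (1−ω)·-0.756 + ω·-0.375 = -0.413
  x_3: GS value = (10 - (-2)·-0.503 - (-4)·-0.413) / (10) = 0.734;  x_3 ← (1−ω)·0.420 + ω·0.734 = 0.703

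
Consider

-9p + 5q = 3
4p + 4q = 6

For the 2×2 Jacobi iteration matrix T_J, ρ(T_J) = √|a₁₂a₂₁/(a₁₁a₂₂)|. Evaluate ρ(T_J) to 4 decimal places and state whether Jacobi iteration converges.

0.7454

a₁₂a₂₁/(a₁₁a₂₂) = (5)·(4) / ((-9)·(4)) = -0.555556
ρ = √|-0.555556| = √0.555556 = 0.7454
ρ < 1, so Jacobi converges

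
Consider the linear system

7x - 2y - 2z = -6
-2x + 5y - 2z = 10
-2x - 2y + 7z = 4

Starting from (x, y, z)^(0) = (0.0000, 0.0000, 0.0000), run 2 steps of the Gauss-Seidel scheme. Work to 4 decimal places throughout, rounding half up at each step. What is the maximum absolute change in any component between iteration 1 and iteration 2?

0.7020

Iteration 1:
  x = (-6 - (-2)·0.0000 - (-2)·0.0000) / (7) = -0.8571
  y = (10 - (-2)·-0.8571 - (-2)·0.0000) / (5) = 1.6572
  z = (4 - (-2)·-0.8571 - (-2)·1.6572) / (7) = 0.8000
Iteration 2:
  x = (-6 - (-2)·1.6572 - (-2)·0.8000) / (7) = -0.1551
  y = (10 - (-2)·-0.1551 - (-2)·0.8000) / (5) = 2.2580
  z = (4 - (-2)·-0.1551 - (-2)·2.2580) / (7) = 1.1723
Change: (0.7020, 0.6008, 0.3723) → max |·| = 0.7020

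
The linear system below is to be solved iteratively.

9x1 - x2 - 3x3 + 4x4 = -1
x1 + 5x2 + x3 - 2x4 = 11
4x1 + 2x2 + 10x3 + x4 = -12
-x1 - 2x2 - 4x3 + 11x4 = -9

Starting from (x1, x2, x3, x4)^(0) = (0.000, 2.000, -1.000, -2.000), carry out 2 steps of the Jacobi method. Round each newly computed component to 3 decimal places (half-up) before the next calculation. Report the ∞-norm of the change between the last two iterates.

0.703

Iteration 1:
  x1 = (-1 - (-1)·2.000 - (-3)·-1.000 - (4)·-2.000) / (9) = 0.667
  x2 = (11 - (1)·0.000 - (1)·-1.000 - (-2)·-2.000) / (5) = 1.600
  x3 = (-12 - (4)·0.000 - (2)·2.000 - (1)·-2.000) / (10) = -1.400
  x4 = (-9 - (-1)·0.000 - (-2)·2.000 - (-4)·-1.000) / (11) = -0.818
Iteration 2:
  x1 = (-1 - (-1)·1.600 - (-3)·-1.400 - (4)·-0.818) / (9) = -0.036
  x2 = (11 - (1)·0.667 - (1)·-1.400 - (-2)·-0.818) / (5) = 2.019
  x3 = (-12 - (4)·0.667 - (2)·1.600 - (1)·-0.818) / (10) = -1.705
  x4 = (-9 - (-1)·0.667 - (-2)·1.600 - (-4)·-1.400) / (11) = -0.976
Change: (-0.703, 0.419, -0.305, -0.158) → max |·| = 0.703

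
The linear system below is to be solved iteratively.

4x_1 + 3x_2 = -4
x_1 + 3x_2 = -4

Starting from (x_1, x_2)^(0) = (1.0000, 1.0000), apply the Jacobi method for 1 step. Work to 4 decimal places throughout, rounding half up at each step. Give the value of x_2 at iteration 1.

-1.6667

Iteration 1:
  x_1 = (-4 - (3)·1.0000) / (4) = -1.7500
  x_2 = (-4 - (1)·1.0000) / (3) = -1.6667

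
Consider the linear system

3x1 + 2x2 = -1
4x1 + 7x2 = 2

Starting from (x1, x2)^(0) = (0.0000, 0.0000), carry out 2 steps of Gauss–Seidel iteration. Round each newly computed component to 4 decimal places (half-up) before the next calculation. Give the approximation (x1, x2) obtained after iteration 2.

Iteration 1:
  x1 = (-1 - (2)·0.0000) / (3) = -0.3333
  x2 = (2 - (4)·-0.3333) / (7) = 0.4762
Iteration 2:
  x1 = (-1 - (2)·0.4762) / (3) = -0.6508
  x2 = (2 - (4)·-0.6508) / (7) = 0.6576

(-0.6508, 0.6576)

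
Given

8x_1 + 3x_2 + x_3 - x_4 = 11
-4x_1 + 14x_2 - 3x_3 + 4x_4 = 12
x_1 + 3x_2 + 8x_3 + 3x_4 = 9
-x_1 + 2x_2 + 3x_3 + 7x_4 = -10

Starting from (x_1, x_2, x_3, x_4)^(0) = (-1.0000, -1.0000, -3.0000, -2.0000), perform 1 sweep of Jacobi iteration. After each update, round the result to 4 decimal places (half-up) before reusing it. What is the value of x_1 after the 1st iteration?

Iteration 1:
  x_1 = (11 - (3)·-1.0000 - (1)·-3.0000 - (-1)·-2.0000) / (8) = 1.8750
  x_2 = (12 - (-4)·-1.0000 - (-3)·-3.0000 - (4)·-2.0000) / (14) = 0.5000
  x_3 = (9 - (1)·-1.0000 - (3)·-1.0000 - (3)·-2.0000) / (8) = 2.3750
  x_4 = (-10 - (-1)·-1.0000 - (2)·-1.0000 - (3)·-3.0000) / (7) = 0.0000

1.8750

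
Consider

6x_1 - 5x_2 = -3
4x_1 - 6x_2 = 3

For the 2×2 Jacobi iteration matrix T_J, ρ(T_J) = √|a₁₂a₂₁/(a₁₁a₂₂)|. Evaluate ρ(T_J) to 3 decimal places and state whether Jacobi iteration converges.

0.745

a₁₂a₂₁/(a₁₁a₂₂) = (-5)·(4) / ((6)·(-6)) = 0.555556
ρ = √|0.555556| = √0.555556 = 0.745
ρ < 1, so Jacobi converges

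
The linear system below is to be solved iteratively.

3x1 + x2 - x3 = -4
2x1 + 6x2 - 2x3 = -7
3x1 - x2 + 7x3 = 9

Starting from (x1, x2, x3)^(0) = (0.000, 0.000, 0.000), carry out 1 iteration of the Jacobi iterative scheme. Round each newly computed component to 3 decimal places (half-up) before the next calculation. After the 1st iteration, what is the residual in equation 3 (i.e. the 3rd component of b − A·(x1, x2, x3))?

2.830

Iteration 1:
  x1 = (-4 - (1)·0.000 - (-1)·0.000) / (3) = -1.333
  x2 = (-7 - (2)·0.000 - (-2)·0.000) / (6) = -1.167
  x3 = (9 - (3)·0.000 - (-1)·0.000) / (7) = 1.286
Residual b − A·x = (2.452, 5.240, 2.830)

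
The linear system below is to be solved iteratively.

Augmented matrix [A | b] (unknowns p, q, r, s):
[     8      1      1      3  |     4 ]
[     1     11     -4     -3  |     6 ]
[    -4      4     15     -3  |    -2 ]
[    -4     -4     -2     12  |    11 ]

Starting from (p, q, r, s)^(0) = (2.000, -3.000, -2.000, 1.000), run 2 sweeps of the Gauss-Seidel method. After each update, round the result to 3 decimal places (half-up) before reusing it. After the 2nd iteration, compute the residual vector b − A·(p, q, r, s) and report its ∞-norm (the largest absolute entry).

1.631

Iteration 1:
  p = (4 - (1)·-3.000 - (1)·-2.000 - (3)·1.000) / (8) = 0.750
  q = (6 - (1)·0.750 - (-4)·-2.000 - (-3)·1.000) / (11) = 0.023
  r = (-2 - (-4)·0.750 - (4)·0.023 - (-3)·1.000) / (15) = 0.261
  s = (11 - (-4)·0.750 - (-4)·0.023 - (-2)·0.261) / (12) = 1.218
Iteration 2:
  p = (4 - (1)·0.023 - (1)·0.261 - (3)·1.218) / (8) = 0.008
  q = (6 - (1)·0.008 - (-4)·0.261 - (-3)·1.218) / (11) = 0.972
  r = (-2 - (-4)·0.008 - (4)·0.972 - (-3)·1.218) / (15) = -0.147
  s = (11 - (-4)·0.008 - (-4)·0.972 - (-2)·-0.147) / (12) = 1.219
Residual b − A·x = (-0.546, -1.631, 0.006, -0.002); ∞-norm = 1.631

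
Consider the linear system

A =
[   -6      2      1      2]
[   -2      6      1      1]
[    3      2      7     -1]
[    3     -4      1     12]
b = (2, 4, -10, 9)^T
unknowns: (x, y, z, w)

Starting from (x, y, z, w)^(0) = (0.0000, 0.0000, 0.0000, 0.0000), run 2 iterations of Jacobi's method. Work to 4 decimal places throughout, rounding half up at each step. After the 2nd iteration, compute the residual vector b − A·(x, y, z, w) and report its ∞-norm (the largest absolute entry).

Iteration 1:
  x = (2 - (2)·0.0000 - (1)·0.0000 - (2)·0.0000) / (-6) = -0.3333
  y = (4 - (-2)·0.0000 - (1)·0.0000 - (1)·0.0000) / (6) = 0.6667
  z = (-10 - (3)·0.0000 - (2)·0.0000 - (-1)·0.0000) / (7) = -1.4286
  w = (9 - (3)·0.0000 - (-4)·0.0000 - (1)·0.0000) / (12) = 0.7500
Iteration 2:
  x = (2 - (2)·0.6667 - (1)·-1.4286 - (2)·0.7500) / (-6) = -0.0992
  y = (4 - (-2)·-0.3333 - (1)·-1.4286 - (1)·0.7500) / (6) = 0.6687
  z = (-10 - (3)·-0.3333 - (2)·0.6667 - (-1)·0.7500) / (7) = -1.3691
  w = (9 - (3)·-0.3333 - (-4)·0.6667 - (1)·-1.4286) / (12) = 1.1746
Residual b − A·x = (-0.9127, -0.0161, -0.2815, -0.7537); ∞-norm = 0.9127

0.9127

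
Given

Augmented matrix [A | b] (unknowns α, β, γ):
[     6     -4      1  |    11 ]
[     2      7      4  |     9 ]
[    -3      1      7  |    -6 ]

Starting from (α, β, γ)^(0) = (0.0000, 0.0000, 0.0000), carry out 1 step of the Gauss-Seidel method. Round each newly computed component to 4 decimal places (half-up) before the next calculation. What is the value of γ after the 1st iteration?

Iteration 1:
  α = (11 - (-4)·0.0000 - (1)·0.0000) / (6) = 1.8333
  β = (9 - (2)·1.8333 - (4)·0.0000) / (7) = 0.7619
  γ = (-6 - (-3)·1.8333 - (1)·0.7619) / (7) = -0.1803

-0.1803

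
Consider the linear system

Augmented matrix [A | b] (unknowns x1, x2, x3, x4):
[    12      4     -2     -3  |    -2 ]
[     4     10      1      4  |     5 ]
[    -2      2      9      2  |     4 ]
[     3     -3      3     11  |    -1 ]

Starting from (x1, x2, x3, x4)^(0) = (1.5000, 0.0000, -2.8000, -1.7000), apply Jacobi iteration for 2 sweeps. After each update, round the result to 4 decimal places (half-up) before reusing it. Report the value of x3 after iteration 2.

-0.0404

Iteration 1:
  x1 = (-2 - (4)·0.0000 - (-2)·-2.8000 - (-3)·-1.7000) / (12) = -1.0583
  x2 = (5 - (4)·1.5000 - (1)·-2.8000 - (4)·-1.7000) / (10) = 0.8600
  x3 = (4 - (-2)·1.5000 - (2)·0.0000 - (2)·-1.7000) / (9) = 1.1556
  x4 = (-1 - (3)·1.5000 - (-3)·0.0000 - (3)·-2.8000) / (11) = 0.2636
Iteration 2:
  x1 = (-2 - (4)·0.8600 - (-2)·1.1556 - (-3)·0.2636) / (12) = -0.1948
  x2 = (5 - (4)·-1.0583 - (1)·1.1556 - (4)·0.2636) / (10) = 0.7023
  x3 = (4 - (-2)·-1.0583 - (2)·0.8600 - (2)·0.2636) / (9) = -0.0404
  x4 = (-1 - (3)·-1.0583 - (-3)·0.8600 - (3)·1.1556) / (11) = 0.1171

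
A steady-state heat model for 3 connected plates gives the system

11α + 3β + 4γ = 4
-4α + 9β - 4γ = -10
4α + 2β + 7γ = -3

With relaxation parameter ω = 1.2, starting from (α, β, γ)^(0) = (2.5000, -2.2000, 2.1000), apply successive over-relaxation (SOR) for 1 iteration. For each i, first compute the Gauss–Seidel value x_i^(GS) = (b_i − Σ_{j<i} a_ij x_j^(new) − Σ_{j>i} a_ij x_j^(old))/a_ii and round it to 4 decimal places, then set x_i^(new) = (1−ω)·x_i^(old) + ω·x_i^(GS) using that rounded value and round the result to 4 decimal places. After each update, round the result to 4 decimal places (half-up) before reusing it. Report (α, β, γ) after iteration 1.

Iteration 1:
  α: GS value = (4 - (3)·-2.2000 - (4)·2.1000) / (11) = 0.2000;  α ← (1−ω)·2.5000 + ω·0.2000 = -0.2600
  β: GS value = (-10 - (-4)·-0.2600 - (-4)·2.1000) / (9) = -0.2933;  β ← (1−ω)·-2.2000 + ω·-0.2933 = 0.0880
  γ: GS value = (-3 - (4)·-0.2600 - (2)·0.0880) / (7) = -0.3051;  γ ← (1−ω)·2.1000 + ω·-0.3051 = -0.7861

(-0.2600, 0.0880, -0.7861)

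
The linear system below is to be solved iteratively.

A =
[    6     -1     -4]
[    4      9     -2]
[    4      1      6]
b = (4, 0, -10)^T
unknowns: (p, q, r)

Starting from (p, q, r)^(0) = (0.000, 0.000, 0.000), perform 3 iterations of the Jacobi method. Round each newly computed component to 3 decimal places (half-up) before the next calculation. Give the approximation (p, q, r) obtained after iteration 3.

Iteration 1:
  p = (4 - (-1)·0.000 - (-4)·0.000) / (6) = 0.667
  q = (0 - (4)·0.000 - (-2)·0.000) / (9) = 0.000
  r = (-10 - (4)·0.000 - (1)·0.000) / (6) = -1.667
Iteration 2:
  p = (4 - (-1)·0.000 - (-4)·-1.667) / (6) = -0.445
  q = (0 - (4)·0.667 - (-2)·-1.667) / (9) = -0.667
  r = (-10 - (4)·0.667 - (1)·0.000) / (6) = -2.111
Iteration 3:
  p = (4 - (-1)·-0.667 - (-4)·-2.111) / (6) = -0.852
  q = (0 - (4)·-0.445 - (-2)·-2.111) / (9) = -0.271
  r = (-10 - (4)·-0.445 - (1)·-0.667) / (6) = -1.259

(-0.852, -0.271, -1.259)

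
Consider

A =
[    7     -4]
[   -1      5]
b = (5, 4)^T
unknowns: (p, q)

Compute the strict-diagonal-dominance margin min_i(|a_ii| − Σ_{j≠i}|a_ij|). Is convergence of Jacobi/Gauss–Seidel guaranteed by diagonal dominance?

row 1: |7| − (4) = 3
row 2: |5| − (1) = 4
minimum over rows = 3 → strictly diagonally dominant (convergence guaranteed)

3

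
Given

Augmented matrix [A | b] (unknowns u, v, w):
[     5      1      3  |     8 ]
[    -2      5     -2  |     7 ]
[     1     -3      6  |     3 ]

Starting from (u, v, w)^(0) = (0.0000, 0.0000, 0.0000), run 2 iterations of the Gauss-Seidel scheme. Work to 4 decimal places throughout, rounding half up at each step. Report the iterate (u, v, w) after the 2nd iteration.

Iteration 1:
  u = (8 - (1)·0.0000 - (3)·0.0000) / (5) = 1.6000
  v = (7 - (-2)·1.6000 - (-2)·0.0000) / (5) = 2.0400
  w = (3 - (1)·1.6000 - (-3)·2.0400) / (6) = 1.2533
Iteration 2:
  u = (8 - (1)·2.0400 - (3)·1.2533) / (5) = 0.4400
  v = (7 - (-2)·0.4400 - (-2)·1.2533) / (5) = 2.0773
  w = (3 - (1)·0.4400 - (-3)·2.0773) / (6) = 1.4653

(0.4400, 2.0773, 1.4653)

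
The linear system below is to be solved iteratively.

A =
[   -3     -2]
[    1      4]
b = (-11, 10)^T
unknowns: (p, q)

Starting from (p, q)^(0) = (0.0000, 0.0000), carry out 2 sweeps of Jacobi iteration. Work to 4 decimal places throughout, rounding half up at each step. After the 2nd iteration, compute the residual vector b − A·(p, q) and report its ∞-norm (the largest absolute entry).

Iteration 1:
  p = (-11 - (-2)·0.0000) / (-3) = 3.6667
  q = (10 - (1)·0.0000) / (4) = 2.5000
Iteration 2:
  p = (-11 - (-2)·2.5000) / (-3) = 2.0000
  q = (10 - (1)·3.6667) / (4) = 1.5833
Residual b − A·x = (-1.8334, 1.6668); ∞-norm = 1.8334

1.8334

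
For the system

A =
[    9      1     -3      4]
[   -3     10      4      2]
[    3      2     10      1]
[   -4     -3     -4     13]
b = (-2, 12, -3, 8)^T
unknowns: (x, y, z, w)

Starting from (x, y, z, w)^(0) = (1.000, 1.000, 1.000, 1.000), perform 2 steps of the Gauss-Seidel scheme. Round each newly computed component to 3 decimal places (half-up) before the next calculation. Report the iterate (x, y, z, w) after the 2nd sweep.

Iteration 1:
  x = (-2 - (1)·1.000 - (-3)·1.000 - (4)·1.000) / (9) = -0.444
  y = (12 - (-3)·-0.444 - (4)·1.000 - (2)·1.000) / (10) = 0.467
  z = (-3 - (3)·-0.444 - (2)·0.467 - (1)·1.000) / (10) = -0.360
  w = (8 - (-4)·-0.444 - (-3)·0.467 - (-4)·-0.360) / (13) = 0.476
Iteration 2:
  x = (-2 - (1)·0.467 - (-3)·-0.360 - (4)·0.476) / (9) = -0.606
  y = (12 - (-3)·-0.606 - (4)·-0.360 - (2)·0.476) / (10) = 1.067
  z = (-3 - (3)·-0.606 - (2)·1.067 - (1)·0.476) / (10) = -0.379
  w = (8 - (-4)·-0.606 - (-3)·1.067 - (-4)·-0.379) / (13) = 0.559

(-0.606, 1.067, -0.379, 0.559)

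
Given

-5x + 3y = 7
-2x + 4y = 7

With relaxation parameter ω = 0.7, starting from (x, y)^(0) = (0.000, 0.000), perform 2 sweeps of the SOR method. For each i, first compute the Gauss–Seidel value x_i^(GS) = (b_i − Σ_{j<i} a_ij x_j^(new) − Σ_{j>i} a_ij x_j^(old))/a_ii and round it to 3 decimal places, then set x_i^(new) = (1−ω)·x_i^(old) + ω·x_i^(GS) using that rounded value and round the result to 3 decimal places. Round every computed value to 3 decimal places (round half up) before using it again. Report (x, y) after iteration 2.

(-0.904, 1.173)

Iteration 1:
  x: GS value = (7 - (3)·0.000) / (-5) = -1.400;  x ← (1−ω)·0.000 + ω·-1.400 = -0.980
  y: GS value = (7 - (-2)·-0.980) / (4) = 1.260;  y ← (1−ω)·0.000 + ω·1.260 = 0.882
Iteration 2:
  x: GS value = (7 - (3)·0.882) / (-5) = -0.871;  x ← (1−ω)·-0.980 + ω·-0.871 = -0.904
  y: GS value = (7 - (-2)·-0.904) / (4) = 1.298;  y ← (1−ω)·0.882 + ω·1.298 = 1.173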